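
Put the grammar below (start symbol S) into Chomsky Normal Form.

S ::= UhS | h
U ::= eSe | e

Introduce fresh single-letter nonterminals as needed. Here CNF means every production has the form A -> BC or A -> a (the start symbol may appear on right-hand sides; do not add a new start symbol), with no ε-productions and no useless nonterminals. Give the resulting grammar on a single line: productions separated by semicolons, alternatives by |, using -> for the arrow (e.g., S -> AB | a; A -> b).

S -> h | UC; A -> h; B -> e; C -> AS; D -> SB; U -> e | BD

No ε-productions.
No unit productions to eliminate.
TERM: introduce B -> e, A -> h and substitute in every rule of length ≥2.
BIN: S -> UAS becomes S -> UC, C -> AS; U -> BSB becomes U -> BD, D -> SB.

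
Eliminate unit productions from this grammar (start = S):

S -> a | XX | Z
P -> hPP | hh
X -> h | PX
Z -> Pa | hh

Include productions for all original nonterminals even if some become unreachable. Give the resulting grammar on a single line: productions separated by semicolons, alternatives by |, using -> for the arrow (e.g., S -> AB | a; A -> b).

S -> a | Pa | XX | hh; P -> hh | hPP; X -> h | PX; Z -> Pa | hh

Unit productions: S->Z.
Unit pairs (A ⇒* B via units): (S,Z).
S: inherits non-unit rules of {S, Z} → Pa | XX | a | hh.
P: inherits non-unit rules of {P} → hPP | hh.
X: inherits non-unit rules of {X} → PX | h.
Z: inherits non-unit rules of {Z} → Pa | hh.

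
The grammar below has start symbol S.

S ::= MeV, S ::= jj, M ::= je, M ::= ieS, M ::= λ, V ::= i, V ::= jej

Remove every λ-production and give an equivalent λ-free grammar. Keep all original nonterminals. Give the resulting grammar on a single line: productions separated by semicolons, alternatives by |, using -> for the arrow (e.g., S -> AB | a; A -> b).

S -> eV | jj | MeV; M -> je | ieS; V -> i | jej

Nullable set: {M}.
S -> MeV: M nullable, giving MeV | eV.
Drop M -> λ.
Unchanged (no nullable symbols): S -> jj; M -> ieS; M -> je; V -> i; V -> jej.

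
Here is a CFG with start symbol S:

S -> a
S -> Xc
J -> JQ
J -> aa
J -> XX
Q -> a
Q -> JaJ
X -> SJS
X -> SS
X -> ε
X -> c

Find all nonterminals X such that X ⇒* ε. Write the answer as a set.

Directly nullable (have an ε-rule): {X}.
J is nullable via J -> XX (every symbol on the right is already known nullable).
Not nullable: Q, S — each has a terminal in every rule's right-hand side or depends on a non-nullable symbol.

{J, X}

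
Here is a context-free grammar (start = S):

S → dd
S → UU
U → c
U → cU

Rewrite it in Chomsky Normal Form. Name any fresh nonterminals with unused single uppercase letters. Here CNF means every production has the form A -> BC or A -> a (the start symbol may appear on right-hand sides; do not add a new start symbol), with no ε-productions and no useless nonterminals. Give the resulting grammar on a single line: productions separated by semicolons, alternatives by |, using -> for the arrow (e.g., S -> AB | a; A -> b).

No ε-productions.
No unit productions to eliminate.
TERM: introduce B -> c, A -> d and substitute in every rule of length ≥2.

S -> AA | UU; A -> d; B -> c; U -> c | BU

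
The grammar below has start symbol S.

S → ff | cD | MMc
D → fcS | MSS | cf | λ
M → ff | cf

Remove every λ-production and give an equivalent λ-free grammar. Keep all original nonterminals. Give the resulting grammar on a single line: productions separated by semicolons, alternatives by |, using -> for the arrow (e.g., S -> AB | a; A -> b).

Nullable set: {D}.
S -> cD: D nullable, giving c | cD.
Drop D -> λ.
Unchanged (no nullable symbols): S -> MMc; S -> ff; D -> MSS; D -> cf; D -> fcS; M -> cf; M -> ff.

S -> c | cD | ff | MMc; D -> cf | MSS | fcS; M -> cf | ff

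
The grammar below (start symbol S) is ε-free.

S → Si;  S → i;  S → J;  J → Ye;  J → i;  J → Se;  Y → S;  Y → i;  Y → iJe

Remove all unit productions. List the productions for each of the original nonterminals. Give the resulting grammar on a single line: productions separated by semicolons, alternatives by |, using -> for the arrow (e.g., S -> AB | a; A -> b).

Unit productions: S->J, Y->S.
Unit pairs (A ⇒* B via units): (S,J), (Y,J), (Y,S).
S: inherits non-unit rules of {J, S} → Se | Si | Ye | i.
J: inherits non-unit rules of {J} → Se | Ye | i.
Y: inherits non-unit rules of {J, S, Y} → Se | Si | Ye | i | iJe.

S -> i | Se | Si | Ye; J -> i | Se | Ye; Y -> i | Se | Si | Ye | iJe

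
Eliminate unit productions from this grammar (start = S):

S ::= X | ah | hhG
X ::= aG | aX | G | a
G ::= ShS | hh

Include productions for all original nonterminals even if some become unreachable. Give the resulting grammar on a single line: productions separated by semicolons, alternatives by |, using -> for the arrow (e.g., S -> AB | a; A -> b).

S -> a | aG | aX | ah | hh | ShS | hhG; G -> hh | ShS; X -> a | aG | aX | hh | ShS

Unit productions: S->X, X->G.
Unit pairs (A ⇒* B via units): (S,G), (S,X), (X,G).
S: inherits non-unit rules of {G, S, X} → ShS | a | aG | aX | ah | hh | hhG.
G: inherits non-unit rules of {G} → ShS | hh.
X: inherits non-unit rules of {G, X} → ShS | a | aG | aX | hh.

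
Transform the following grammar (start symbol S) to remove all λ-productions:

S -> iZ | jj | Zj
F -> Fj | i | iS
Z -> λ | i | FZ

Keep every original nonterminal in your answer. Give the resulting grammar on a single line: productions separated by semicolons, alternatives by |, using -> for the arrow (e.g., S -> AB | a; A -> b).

Nullable set: {Z}.
S -> Zj: Z nullable, giving Zj | j.
S -> iZ: Z nullable, giving i | iZ.
Drop Z -> λ.
Z -> FZ: Z nullable, giving F | FZ.
Unchanged (no nullable symbols): S -> jj; F -> Fj; F -> i; F -> iS; Z -> i.

S -> i | j | Zj | iZ | jj; F -> i | Fj | iS; Z -> F | i | FZ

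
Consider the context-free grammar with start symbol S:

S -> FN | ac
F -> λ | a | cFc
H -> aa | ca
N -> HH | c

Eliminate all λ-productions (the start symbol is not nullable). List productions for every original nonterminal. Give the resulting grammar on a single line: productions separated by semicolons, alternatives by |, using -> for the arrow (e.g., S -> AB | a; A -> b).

Nullable set: {F}.
S -> FN: F nullable, giving FN | N.
Drop F -> λ.
F -> cFc: F nullable, giving cFc | cc.
Unchanged (no nullable symbols): S -> ac; F -> a; H -> aa; H -> ca; N -> HH; N -> c.

S -> N | FN | ac; F -> a | cc | cFc; H -> aa | ca; N -> c | HH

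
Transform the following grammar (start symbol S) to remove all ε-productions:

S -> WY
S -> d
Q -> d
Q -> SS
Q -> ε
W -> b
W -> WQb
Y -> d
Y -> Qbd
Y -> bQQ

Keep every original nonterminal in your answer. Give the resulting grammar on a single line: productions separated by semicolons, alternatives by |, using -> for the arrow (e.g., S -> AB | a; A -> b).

Nullable set: {Q}.
Drop Q -> ε.
W -> WQb: Q nullable, giving WQb | Wb.
Y -> Qbd: Q nullable, giving Qbd | bd.
Y -> bQQ: Q, Q nullable, giving b | bQ | bQQ.
Unchanged (no nullable symbols): S -> WY; S -> d; Q -> SS; Q -> d; W -> b; Y -> d.

S -> d | WY; Q -> d | SS; W -> b | Wb | WQb; Y -> b | d | bQ | bd | Qbd | bQQ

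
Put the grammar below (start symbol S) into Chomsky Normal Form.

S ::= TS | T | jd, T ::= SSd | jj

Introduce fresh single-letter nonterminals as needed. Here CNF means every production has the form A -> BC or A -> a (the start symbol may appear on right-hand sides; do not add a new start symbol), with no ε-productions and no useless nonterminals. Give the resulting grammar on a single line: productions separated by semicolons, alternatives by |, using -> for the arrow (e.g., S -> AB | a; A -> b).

S -> BA | BB | SC | TS; A -> d; B -> j; C -> SA; D -> SA; T -> BB | SD

No ε-productions.
After unit-elimination: S -> TS | jd | jj | SSd; T -> jj | SSd.
TERM: introduce A -> d, B -> j and substitute in every rule of length ≥2.
BIN: S -> SSA becomes S -> SC, C -> SA; T -> SSA becomes T -> SD, D -> SA.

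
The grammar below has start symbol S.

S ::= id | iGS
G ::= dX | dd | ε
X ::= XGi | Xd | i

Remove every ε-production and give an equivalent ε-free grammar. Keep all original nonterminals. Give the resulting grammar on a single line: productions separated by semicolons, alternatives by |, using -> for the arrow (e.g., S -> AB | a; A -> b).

Nullable set: {G}.
S -> iGS: G nullable, giving iGS | iS.
Drop G -> ε.
X -> XGi: G nullable, giving XGi | Xi.
Unchanged (no nullable symbols): S -> id; G -> dX; G -> dd; X -> Xd; X -> i.

S -> iS | id | iGS; G -> dX | dd; X -> i | Xd | Xi | XGi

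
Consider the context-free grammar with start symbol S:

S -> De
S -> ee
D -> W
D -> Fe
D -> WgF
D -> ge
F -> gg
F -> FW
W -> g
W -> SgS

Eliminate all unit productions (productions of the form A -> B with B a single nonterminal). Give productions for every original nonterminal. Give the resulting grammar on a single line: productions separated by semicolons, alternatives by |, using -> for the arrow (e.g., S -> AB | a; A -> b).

Unit productions: D->W.
Unit pairs (A ⇒* B via units): (D,W).
S: inherits non-unit rules of {S} → De | ee.
D: inherits non-unit rules of {D, W} → Fe | SgS | WgF | g | ge.
F: inherits non-unit rules of {F} → FW | gg.
W: inherits non-unit rules of {W} → SgS | g.

S -> De | ee; D -> g | Fe | ge | SgS | WgF; F -> FW | gg; W -> g | SgS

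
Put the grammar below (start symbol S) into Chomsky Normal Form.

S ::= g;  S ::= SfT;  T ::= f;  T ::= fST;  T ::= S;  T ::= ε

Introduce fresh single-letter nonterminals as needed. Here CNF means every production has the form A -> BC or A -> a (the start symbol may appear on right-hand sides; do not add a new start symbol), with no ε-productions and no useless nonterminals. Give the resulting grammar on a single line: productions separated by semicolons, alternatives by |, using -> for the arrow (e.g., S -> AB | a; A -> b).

Nullable: {T}; after ε-elimination: S -> g | Sf | SfT; T -> S | f | fS | fST.
After unit-elimination: S -> g | Sf | SfT; T -> f | g | Sf | fS | SfT | fST.
TERM: introduce A -> f and substitute in every rule of length ≥2.
BIN: S -> SAT becomes S -> SB, B -> AT; T -> AST becomes T -> AC, C -> ST; T -> SAT becomes T -> SD, D -> AT.

S -> g | SA | SB; A -> f; B -> AT; C -> ST; D -> AT; T -> f | g | AC | AS | SA | SD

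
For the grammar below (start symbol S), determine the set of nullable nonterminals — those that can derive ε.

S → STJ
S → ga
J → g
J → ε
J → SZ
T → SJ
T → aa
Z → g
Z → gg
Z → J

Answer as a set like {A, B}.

Directly nullable (have an ε-rule): {J}.
Z is nullable via Z -> J (every symbol on the right is already known nullable).
Not nullable: S, T — each has a terminal in every rule's right-hand side or depends on a non-nullable symbol.

{J, Z}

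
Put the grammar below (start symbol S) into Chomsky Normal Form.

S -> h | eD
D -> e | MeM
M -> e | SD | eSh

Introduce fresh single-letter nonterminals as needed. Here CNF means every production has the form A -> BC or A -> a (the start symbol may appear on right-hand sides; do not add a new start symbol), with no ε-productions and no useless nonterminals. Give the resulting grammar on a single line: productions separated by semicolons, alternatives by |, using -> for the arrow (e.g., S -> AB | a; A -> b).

No ε-productions.
No unit productions to eliminate.
TERM: introduce A -> e, B -> h and substitute in every rule of length ≥2.
BIN: D -> MAM becomes D -> MC, C -> AM; M -> ASB becomes M -> AE, E -> SB.

S -> h | AD; A -> e; B -> h; C -> AM; D -> e | MC; E -> SB; M -> e | AE | SD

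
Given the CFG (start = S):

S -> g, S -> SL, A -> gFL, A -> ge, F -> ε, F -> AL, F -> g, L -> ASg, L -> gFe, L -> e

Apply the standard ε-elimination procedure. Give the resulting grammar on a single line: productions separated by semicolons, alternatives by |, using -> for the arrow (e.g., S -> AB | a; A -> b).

Nullable set: {F}.
A -> gFL: F nullable, giving gFL | gL.
Drop F -> ε.
L -> gFe: F nullable, giving gFe | ge.
Unchanged (no nullable symbols): S -> SL; S -> g; A -> ge; F -> AL; F -> g; L -> ASg; L -> e.

S -> g | SL; A -> gL | ge | gFL; F -> g | AL; L -> e | ge | ASg | gFe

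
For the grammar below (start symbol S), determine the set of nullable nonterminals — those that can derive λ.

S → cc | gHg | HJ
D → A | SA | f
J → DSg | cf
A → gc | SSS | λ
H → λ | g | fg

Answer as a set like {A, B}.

Directly nullable (have an ε-rule): {A, H}.
D is nullable via D -> A (every symbol on the right is already known nullable).
Not nullable: J, S — each has a terminal in every rule's right-hand side or depends on a non-nullable symbol.

{A, D, H}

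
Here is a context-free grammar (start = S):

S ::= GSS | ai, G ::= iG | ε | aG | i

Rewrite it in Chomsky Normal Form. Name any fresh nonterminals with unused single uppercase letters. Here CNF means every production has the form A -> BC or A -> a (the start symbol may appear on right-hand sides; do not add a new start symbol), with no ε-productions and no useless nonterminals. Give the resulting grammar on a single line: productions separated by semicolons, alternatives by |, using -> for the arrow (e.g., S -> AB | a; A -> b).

Nullable: {G}; after ε-elimination: S -> SS | ai | GSS; G -> a | i | aG | iG.
No unit productions to eliminate.
TERM: introduce A -> a, B -> i and substitute in every rule of length ≥2.
BIN: S -> GSS becomes S -> GC, C -> SS.

S -> AB | GC | SS; A -> a; B -> i; C -> SS; G -> a | i | AG | BG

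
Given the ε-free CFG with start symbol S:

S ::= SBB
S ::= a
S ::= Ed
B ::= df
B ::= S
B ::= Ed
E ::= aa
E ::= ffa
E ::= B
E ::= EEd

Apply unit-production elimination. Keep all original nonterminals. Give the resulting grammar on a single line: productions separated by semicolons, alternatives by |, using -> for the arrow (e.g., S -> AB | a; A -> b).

Unit productions: B->S, E->B.
Unit pairs (A ⇒* B via units): (B,S), (E,B), (E,S).
S: inherits non-unit rules of {S} → Ed | SBB | a.
B: inherits non-unit rules of {B, S} → Ed | SBB | a | df.
E: inherits non-unit rules of {B, E, S} → EEd | Ed | SBB | a | aa | df | ffa.

S -> a | Ed | SBB; B -> a | Ed | df | SBB; E -> a | Ed | aa | df | EEd | SBB | ffa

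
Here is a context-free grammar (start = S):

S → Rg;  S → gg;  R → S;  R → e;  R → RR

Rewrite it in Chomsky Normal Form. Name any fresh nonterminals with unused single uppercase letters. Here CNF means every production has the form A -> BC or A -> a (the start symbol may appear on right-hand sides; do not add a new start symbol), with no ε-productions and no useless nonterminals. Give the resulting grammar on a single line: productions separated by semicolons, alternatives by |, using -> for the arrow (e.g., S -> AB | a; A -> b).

No ε-productions.
After unit-elimination: S -> Rg | gg; R -> e | RR | Rg | gg.
TERM: introduce A -> g and substitute in every rule of length ≥2.

S -> AA | RA; A -> g; R -> e | AA | RA | RR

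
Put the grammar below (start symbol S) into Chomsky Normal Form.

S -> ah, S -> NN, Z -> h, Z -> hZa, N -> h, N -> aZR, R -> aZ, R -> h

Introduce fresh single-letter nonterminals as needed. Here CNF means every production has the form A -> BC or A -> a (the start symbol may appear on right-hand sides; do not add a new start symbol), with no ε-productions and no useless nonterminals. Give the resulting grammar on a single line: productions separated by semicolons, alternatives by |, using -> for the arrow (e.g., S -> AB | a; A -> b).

No ε-productions.
No unit productions to eliminate.
TERM: introduce A -> a, B -> h and substitute in every rule of length ≥2.
BIN: N -> AZR becomes N -> AC, C -> ZR; Z -> BZA becomes Z -> BD, D -> ZA.

S -> AB | NN; A -> a; B -> h; C -> ZR; D -> ZA; N -> h | AC; R -> h | AZ; Z -> h | BD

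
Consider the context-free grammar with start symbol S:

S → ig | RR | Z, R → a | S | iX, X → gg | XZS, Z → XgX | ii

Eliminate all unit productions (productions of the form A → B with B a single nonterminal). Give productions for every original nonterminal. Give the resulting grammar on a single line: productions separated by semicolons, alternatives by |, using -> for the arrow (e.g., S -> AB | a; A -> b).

Unit productions: R->S, S->Z.
Unit pairs (A ⇒* B via units): (R,S), (R,Z), (S,Z).
S: inherits non-unit rules of {S, Z} → RR | XgX | ig | ii.
R: inherits non-unit rules of {R, S, Z} → RR | XgX | a | iX | ig | ii.
X: inherits non-unit rules of {X} → XZS | gg.
Z: inherits non-unit rules of {Z} → XgX | ii.

S -> RR | ig | ii | XgX; R -> a | RR | iX | ig | ii | XgX; X -> gg | XZS; Z -> ii | XgX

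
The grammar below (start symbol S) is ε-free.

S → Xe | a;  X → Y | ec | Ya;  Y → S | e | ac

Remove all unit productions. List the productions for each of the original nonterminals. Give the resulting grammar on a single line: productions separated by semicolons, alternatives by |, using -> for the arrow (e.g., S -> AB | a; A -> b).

Unit productions: X->Y, Y->S.
Unit pairs (A ⇒* B via units): (X,S), (X,Y), (Y,S).
S: inherits non-unit rules of {S} → Xe | a.
X: inherits non-unit rules of {S, X, Y} → Xe | Ya | a | ac | e | ec.
Y: inherits non-unit rules of {S, Y} → Xe | a | ac | e.

S -> a | Xe; X -> a | e | Xe | Ya | ac | ec; Y -> a | e | Xe | ac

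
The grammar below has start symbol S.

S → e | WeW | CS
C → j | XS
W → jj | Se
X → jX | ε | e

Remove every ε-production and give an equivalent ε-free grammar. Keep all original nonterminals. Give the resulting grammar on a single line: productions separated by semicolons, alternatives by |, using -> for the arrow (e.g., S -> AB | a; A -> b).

S -> e | CS | WeW; C -> S | j | XS; W -> Se | jj; X -> e | j | jX

Nullable set: {X}.
C -> XS: X nullable, giving S | XS.
Drop X -> ε.
X -> jX: X nullable, giving j | jX.
Unchanged (no nullable symbols): S -> CS; S -> WeW; S -> e; C -> j; W -> Se; W -> jj; X -> e.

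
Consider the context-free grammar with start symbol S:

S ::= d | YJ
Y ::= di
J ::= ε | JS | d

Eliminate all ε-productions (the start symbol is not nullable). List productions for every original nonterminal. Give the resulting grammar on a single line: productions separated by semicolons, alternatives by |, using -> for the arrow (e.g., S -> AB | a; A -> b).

Nullable set: {J}.
S -> YJ: J nullable, giving Y | YJ.
Drop J -> ε.
J -> JS: J nullable, giving JS | S.
Unchanged (no nullable symbols): S -> d; J -> d; Y -> di.

S -> Y | d | YJ; J -> S | d | JS; Y -> di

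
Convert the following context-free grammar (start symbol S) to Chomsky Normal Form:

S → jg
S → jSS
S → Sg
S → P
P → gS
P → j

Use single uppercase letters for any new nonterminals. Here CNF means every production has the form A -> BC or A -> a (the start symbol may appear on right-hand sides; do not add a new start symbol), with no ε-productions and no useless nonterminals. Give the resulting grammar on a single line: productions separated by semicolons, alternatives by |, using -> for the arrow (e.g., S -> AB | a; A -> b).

S -> j | AS | BA | BC | SA; A -> g; B -> j; C -> SS

No ε-productions.
After unit-elimination: S -> j | Sg | gS | jg | jSS; P -> j | gS.
TERM: introduce A -> g, B -> j and substitute in every rule of length ≥2.
BIN: S -> BSS becomes S -> BC, C -> SS.
Drop unreachable/unproductive: P.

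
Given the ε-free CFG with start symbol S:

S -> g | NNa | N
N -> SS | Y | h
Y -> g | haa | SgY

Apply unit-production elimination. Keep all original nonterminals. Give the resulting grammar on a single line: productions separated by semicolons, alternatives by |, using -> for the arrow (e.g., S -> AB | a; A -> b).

S -> g | h | SS | NNa | SgY | haa; N -> g | h | SS | SgY | haa; Y -> g | SgY | haa

Unit productions: N->Y, S->N.
Unit pairs (A ⇒* B via units): (N,Y), (S,N), (S,Y).
S: inherits non-unit rules of {N, S, Y} → NNa | SS | SgY | g | h | haa.
N: inherits non-unit rules of {N, Y} → SS | SgY | g | h | haa.
Y: inherits non-unit rules of {Y} → SgY | g | haa.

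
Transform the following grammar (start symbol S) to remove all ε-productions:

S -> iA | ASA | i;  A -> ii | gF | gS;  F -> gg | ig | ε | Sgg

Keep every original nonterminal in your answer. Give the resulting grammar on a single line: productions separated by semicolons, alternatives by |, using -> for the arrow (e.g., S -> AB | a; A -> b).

S -> i | iA | ASA; A -> g | gF | gS | ii; F -> gg | ig | Sgg

Nullable set: {F}.
A -> gF: F nullable, giving g | gF.
Drop F -> ε.
Unchanged (no nullable symbols): S -> ASA; S -> i; S -> iA; A -> gS; A -> ii; F -> Sgg; F -> gg; F -> ig.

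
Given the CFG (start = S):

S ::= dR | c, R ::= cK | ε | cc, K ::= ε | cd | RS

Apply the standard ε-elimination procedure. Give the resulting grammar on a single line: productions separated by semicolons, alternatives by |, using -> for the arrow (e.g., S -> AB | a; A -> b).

S -> c | d | dR; K -> S | RS | cd; R -> c | cK | cc

Nullable set: {K, R}.
S -> dR: R nullable, giving d | dR.
Drop K -> ε.
K -> RS: R nullable, giving RS | S.
Drop R -> ε.
R -> cK: K nullable, giving c | cK.
Unchanged (no nullable symbols): S -> c; K -> cd; R -> cc.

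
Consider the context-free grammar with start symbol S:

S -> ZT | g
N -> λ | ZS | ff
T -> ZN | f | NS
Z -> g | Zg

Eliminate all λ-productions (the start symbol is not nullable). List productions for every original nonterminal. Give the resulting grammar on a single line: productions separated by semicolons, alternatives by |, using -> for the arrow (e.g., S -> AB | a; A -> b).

S -> g | ZT; N -> ZS | ff; T -> S | Z | f | NS | ZN; Z -> g | Zg

Nullable set: {N}.
Drop N -> λ.
T -> NS: N nullable, giving NS | S.
T -> ZN: N nullable, giving Z | ZN.
Unchanged (no nullable symbols): S -> ZT; S -> g; N -> ZS; N -> ff; T -> f; Z -> Zg; Z -> g.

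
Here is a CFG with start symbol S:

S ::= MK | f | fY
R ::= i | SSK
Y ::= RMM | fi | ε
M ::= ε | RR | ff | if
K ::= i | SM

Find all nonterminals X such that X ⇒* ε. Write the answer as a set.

Directly nullable (have an ε-rule): {M, Y}.
Not nullable: K, R, S — each has a terminal in every rule's right-hand side or depends on a non-nullable symbol.

{M, Y}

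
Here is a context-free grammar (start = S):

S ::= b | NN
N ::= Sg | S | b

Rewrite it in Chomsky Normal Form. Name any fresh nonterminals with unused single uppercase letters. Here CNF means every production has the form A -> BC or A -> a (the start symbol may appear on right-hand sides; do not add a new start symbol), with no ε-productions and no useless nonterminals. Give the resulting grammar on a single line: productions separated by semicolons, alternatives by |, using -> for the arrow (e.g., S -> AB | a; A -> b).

S -> b | NN; A -> g; N -> b | NN | SA

No ε-productions.
After unit-elimination: S -> b | NN; N -> b | NN | Sg.
TERM: introduce A -> g and substitute in every rule of length ≥2.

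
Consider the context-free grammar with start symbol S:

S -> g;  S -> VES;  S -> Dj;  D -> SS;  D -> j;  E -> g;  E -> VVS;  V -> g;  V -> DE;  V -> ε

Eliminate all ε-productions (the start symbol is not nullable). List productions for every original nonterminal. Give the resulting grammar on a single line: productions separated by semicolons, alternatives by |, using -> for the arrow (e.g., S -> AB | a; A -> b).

Nullable set: {V}.
S -> VES: V nullable, giving ES | VES.
E -> VVS: V, V nullable, giving S | VS | VVS.
Drop V -> ε.
Unchanged (no nullable symbols): S -> Dj; S -> g; D -> SS; D -> j; E -> g; V -> DE; V -> g.

S -> g | Dj | ES | VES; D -> j | SS; E -> S | g | VS | VVS; V -> g | DE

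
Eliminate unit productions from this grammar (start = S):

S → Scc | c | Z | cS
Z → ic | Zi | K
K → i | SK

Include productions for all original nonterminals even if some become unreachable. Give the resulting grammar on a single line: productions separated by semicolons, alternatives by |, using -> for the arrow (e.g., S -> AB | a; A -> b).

S -> c | i | SK | Zi | cS | ic | Scc; K -> i | SK; Z -> i | SK | Zi | ic

Unit productions: S->Z, Z->K.
Unit pairs (A ⇒* B via units): (S,K), (S,Z), (Z,K).
S: inherits non-unit rules of {K, S, Z} → SK | Scc | Zi | c | cS | i | ic.
K: inherits non-unit rules of {K} → SK | i.
Z: inherits non-unit rules of {K, Z} → SK | Zi | i | ic.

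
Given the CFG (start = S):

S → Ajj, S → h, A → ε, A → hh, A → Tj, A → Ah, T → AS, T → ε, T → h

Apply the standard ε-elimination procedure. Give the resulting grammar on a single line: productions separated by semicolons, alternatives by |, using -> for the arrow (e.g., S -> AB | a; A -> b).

S -> h | jj | Ajj; A -> h | j | Ah | Tj | hh; T -> S | h | AS

Nullable set: {A, T}.
S -> Ajj: A nullable, giving Ajj | jj.
Drop A -> ε.
A -> Ah: A nullable, giving Ah | h.
A -> Tj: T nullable, giving Tj | j.
Drop T -> ε.
T -> AS: A nullable, giving AS | S.
Unchanged (no nullable symbols): S -> h; A -> hh; T -> h.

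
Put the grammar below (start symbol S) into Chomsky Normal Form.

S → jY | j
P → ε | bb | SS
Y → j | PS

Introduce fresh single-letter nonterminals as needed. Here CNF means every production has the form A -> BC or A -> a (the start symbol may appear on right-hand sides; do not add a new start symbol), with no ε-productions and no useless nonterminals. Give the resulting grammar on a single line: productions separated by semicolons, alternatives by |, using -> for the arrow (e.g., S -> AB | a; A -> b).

Nullable: {P}; after ε-elimination: S -> j | jY; P -> SS | bb; Y -> S | j | PS.
After unit-elimination: S -> j | jY; P -> SS | bb; Y -> j | PS | jY.
TERM: introduce A -> b, B -> j and substitute in every rule of length ≥2.

S -> j | BY; A -> b; B -> j; P -> AA | SS; Y -> j | BY | PS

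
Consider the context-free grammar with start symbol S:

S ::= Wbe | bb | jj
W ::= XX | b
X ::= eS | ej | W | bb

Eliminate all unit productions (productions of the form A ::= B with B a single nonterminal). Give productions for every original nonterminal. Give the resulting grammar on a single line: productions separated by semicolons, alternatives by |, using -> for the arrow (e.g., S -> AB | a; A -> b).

S -> bb | jj | Wbe; W -> b | XX; X -> b | XX | bb | eS | ej

Unit productions: X->W.
Unit pairs (A ⇒* B via units): (X,W).
S: inherits non-unit rules of {S} → Wbe | bb | jj.
W: inherits non-unit rules of {W} → XX | b.
X: inherits non-unit rules of {W, X} → XX | b | bb | eS | ej.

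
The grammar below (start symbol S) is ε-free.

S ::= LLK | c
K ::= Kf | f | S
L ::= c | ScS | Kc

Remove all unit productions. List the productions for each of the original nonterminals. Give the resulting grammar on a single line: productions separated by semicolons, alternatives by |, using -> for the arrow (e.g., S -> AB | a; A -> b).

Unit productions: K->S.
Unit pairs (A ⇒* B via units): (K,S).
S: inherits non-unit rules of {S} → LLK | c.
K: inherits non-unit rules of {K, S} → Kf | LLK | c | f.
L: inherits non-unit rules of {L} → Kc | ScS | c.

S -> c | LLK; K -> c | f | Kf | LLK; L -> c | Kc | ScS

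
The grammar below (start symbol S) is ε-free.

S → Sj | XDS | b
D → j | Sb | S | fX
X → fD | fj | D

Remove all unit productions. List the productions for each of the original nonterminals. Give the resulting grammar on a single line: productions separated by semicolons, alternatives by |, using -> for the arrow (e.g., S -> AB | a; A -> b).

S -> b | Sj | XDS; D -> b | j | Sb | Sj | fX | XDS; X -> b | j | Sb | Sj | fD | fX | fj | XDS

Unit productions: D->S, X->D.
Unit pairs (A ⇒* B via units): (D,S), (X,D), (X,S).
S: inherits non-unit rules of {S} → Sj | XDS | b.
D: inherits non-unit rules of {D, S} → Sb | Sj | XDS | b | fX | j.
X: inherits non-unit rules of {D, S, X} → Sb | Sj | XDS | b | fD | fX | fj | j.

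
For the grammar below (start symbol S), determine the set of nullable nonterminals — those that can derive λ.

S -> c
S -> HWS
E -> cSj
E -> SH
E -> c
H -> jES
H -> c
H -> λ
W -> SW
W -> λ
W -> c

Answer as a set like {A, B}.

Directly nullable (have an ε-rule): {H, W}.
Not nullable: E, S — each has a terminal in every rule's right-hand side or depends on a non-nullable symbol.

{H, W}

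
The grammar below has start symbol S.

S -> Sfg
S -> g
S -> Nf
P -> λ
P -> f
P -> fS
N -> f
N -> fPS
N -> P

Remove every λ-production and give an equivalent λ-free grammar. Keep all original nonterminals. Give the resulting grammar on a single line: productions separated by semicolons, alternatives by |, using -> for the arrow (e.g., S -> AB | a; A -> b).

S -> f | g | Nf | Sfg; N -> P | f | fS | fPS; P -> f | fS

Nullable set: {N, P}.
S -> Nf: N nullable, giving Nf | f.
N -> P: P nullable, giving P.
N -> fPS: P nullable, giving fPS | fS.
Drop P -> λ.
Unchanged (no nullable symbols): S -> Sfg; S -> g; N -> f; P -> f; P -> fS.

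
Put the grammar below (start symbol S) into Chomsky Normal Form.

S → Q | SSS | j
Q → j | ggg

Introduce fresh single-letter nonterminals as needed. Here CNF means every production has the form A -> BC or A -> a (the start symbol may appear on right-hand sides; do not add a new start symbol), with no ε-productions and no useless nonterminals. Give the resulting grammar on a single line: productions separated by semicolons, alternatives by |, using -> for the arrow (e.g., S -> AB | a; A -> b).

S -> j | AC | SD; A -> g; C -> AA; D -> SS

No ε-productions.
After unit-elimination: S -> j | SSS | ggg; Q -> j | ggg.
TERM: introduce A -> g and substitute in every rule of length ≥2.
BIN: Q -> AAA becomes Q -> AB, B -> AA; S -> AAA becomes S -> AC, C -> AA; S -> SSS becomes S -> SD, D -> SS.
Drop unreachable/unproductive: Q.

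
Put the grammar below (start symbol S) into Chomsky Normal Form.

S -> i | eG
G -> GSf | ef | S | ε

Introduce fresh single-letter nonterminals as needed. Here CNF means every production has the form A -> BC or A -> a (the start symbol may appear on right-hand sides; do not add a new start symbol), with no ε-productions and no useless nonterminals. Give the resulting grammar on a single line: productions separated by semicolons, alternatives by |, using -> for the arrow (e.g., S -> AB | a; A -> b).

S -> e | i | BG; A -> f; B -> e; C -> SA; G -> e | i | BA | BG | GC | SA

Nullable: {G}; after ε-elimination: S -> e | i | eG; G -> S | Sf | ef | GSf.
After unit-elimination: S -> e | i | eG; G -> e | i | Sf | eG | ef | GSf.
TERM: introduce B -> e, A -> f and substitute in every rule of length ≥2.
BIN: G -> GSA becomes G -> GC, C -> SA.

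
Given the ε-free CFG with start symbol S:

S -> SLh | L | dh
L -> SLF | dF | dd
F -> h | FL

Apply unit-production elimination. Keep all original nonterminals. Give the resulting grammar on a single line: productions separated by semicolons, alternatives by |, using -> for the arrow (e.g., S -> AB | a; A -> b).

S -> dF | dd | dh | SLF | SLh; F -> h | FL; L -> dF | dd | SLF

Unit productions: S->L.
Unit pairs (A ⇒* B via units): (S,L).
S: inherits non-unit rules of {L, S} → SLF | SLh | dF | dd | dh.
F: inherits non-unit rules of {F} → FL | h.
L: inherits non-unit rules of {L} → SLF | dF | dd.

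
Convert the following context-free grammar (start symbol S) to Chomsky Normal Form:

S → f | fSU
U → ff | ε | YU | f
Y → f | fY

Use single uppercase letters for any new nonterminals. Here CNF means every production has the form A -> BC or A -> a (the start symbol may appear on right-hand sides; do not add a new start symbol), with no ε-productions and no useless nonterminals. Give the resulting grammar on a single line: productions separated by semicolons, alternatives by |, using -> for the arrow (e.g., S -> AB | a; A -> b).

Nullable: {U}; after ε-elimination: S -> f | fS | fSU; U -> Y | f | YU | ff; Y -> f | fY.
After unit-elimination: S -> f | fS | fSU; U -> f | YU | fY | ff; Y -> f | fY.
TERM: introduce A -> f and substitute in every rule of length ≥2.
BIN: S -> ASU becomes S -> AB, B -> SU.

S -> f | AB | AS; A -> f; B -> SU; U -> f | AA | AY | YU; Y -> f | AY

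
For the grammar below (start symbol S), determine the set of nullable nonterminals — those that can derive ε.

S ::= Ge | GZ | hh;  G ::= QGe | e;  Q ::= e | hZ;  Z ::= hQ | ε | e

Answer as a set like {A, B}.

Directly nullable (have an ε-rule): {Z}.
Not nullable: G, Q, S — each has a terminal in every rule's right-hand side or depends on a non-nullable symbol.

{Z}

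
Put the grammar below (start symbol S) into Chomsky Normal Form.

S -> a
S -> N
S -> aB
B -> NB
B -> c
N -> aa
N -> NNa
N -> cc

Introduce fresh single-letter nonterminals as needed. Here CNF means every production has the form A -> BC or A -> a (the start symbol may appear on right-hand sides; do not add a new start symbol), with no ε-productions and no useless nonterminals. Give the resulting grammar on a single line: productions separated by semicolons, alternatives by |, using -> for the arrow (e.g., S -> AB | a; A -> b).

S -> a | AA | AB | CC | NE; A -> a; B -> c | NB; C -> c; D -> NA; E -> NA; N -> AA | CC | ND

No ε-productions.
After unit-elimination: S -> a | aB | aa | cc | NNa; B -> c | NB; N -> aa | cc | NNa.
TERM: introduce A -> a, C -> c and substitute in every rule of length ≥2.
BIN: N -> NNA becomes N -> ND, D -> NA; S -> NNA becomes S -> NE, E -> NA.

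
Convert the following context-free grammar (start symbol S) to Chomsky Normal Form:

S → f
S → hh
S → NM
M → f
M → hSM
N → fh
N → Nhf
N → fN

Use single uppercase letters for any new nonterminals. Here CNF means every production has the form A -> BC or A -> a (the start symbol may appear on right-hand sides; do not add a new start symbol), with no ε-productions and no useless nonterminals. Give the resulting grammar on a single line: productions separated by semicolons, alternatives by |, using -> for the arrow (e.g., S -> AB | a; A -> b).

S -> f | AA | NM; A -> h; B -> f; C -> SM; D -> AB; M -> f | AC; N -> BA | BN | ND

No ε-productions.
No unit productions to eliminate.
TERM: introduce B -> f, A -> h and substitute in every rule of length ≥2.
BIN: M -> ASM becomes M -> AC, C -> SM; N -> NAB becomes N -> ND, D -> AB.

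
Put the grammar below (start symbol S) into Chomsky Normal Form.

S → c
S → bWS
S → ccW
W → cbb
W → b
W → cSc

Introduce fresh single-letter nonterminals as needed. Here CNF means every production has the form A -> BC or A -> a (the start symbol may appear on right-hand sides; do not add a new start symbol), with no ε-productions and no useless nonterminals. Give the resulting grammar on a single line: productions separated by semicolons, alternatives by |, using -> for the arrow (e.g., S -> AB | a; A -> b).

No ε-productions.
No unit productions to eliminate.
TERM: introduce A -> b, B -> c and substitute in every rule of length ≥2.
BIN: S -> AWS becomes S -> AC, C -> WS; S -> BBW becomes S -> BD, D -> BW; W -> BAA becomes W -> BE, E -> AA; W -> BSB becomes W -> BF, F -> SB.

S -> c | AC | BD; A -> b; B -> c; C -> WS; D -> BW; E -> AA; F -> SB; W -> b | BE | BF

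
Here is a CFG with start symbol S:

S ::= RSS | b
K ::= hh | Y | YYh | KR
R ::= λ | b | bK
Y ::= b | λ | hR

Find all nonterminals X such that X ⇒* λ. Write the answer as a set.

{K, R, Y}

Directly nullable (have an ε-rule): {R, Y}.
K is nullable via K -> Y (every symbol on the right is already known nullable).
Not nullable: S — each has a terminal in every rule's right-hand side or depends on a non-nullable symbol.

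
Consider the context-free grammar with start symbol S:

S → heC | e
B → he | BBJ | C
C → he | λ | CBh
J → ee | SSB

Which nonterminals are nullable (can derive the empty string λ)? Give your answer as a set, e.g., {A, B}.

Directly nullable (have an ε-rule): {C}.
B is nullable via B -> C (every symbol on the right is already known nullable).
Not nullable: J, S — each has a terminal in every rule's right-hand side or depends on a non-nullable symbol.

{B, C}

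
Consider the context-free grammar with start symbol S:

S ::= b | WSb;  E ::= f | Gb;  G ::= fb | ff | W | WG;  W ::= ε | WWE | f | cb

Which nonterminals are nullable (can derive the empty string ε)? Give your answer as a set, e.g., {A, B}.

Directly nullable (have an ε-rule): {W}.
G is nullable via G -> W (every symbol on the right is already known nullable).
Not nullable: E, S — each has a terminal in every rule's right-hand side or depends on a non-nullable symbol.

{G, W}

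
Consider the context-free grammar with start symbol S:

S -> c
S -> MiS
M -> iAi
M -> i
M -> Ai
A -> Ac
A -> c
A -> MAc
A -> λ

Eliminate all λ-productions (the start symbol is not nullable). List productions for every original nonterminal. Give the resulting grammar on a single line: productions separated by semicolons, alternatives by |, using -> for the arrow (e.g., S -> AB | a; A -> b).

Nullable set: {A}.
Drop A -> λ.
A -> Ac: A nullable, giving Ac | c.
A -> MAc: A nullable, giving MAc | Mc.
M -> Ai: A nullable, giving Ai | i.
M -> iAi: A nullable, giving iAi | ii.
Unchanged (no nullable symbols): S -> MiS; S -> c; A -> c; M -> i.

S -> c | MiS; A -> c | Ac | Mc | MAc; M -> i | Ai | ii | iAi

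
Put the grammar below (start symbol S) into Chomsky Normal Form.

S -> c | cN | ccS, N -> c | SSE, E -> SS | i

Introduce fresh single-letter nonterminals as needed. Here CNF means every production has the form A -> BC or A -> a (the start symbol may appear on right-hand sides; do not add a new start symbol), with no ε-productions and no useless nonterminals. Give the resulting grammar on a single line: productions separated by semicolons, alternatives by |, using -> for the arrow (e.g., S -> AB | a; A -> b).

S -> c | AC | AN; A -> c; B -> SE; C -> AS; E -> i | SS; N -> c | SB

No ε-productions.
No unit productions to eliminate.
TERM: introduce A -> c and substitute in every rule of length ≥2.
BIN: N -> SSE becomes N -> SB, B -> SE; S -> AAS becomes S -> AC, C -> AS.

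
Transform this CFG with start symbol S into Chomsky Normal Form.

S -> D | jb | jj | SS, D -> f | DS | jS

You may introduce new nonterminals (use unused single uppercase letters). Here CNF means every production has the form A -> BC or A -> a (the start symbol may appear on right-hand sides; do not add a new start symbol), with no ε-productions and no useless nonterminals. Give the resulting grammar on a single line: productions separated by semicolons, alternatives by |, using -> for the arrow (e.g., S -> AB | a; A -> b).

S -> f | AA | AB | AS | DS | SS; A -> j; B -> b; D -> f | AS | DS

No ε-productions.
After unit-elimination: S -> f | DS | SS | jS | jb | jj; D -> f | DS | jS.
TERM: introduce B -> b, A -> j and substitute in every rule of length ≥2.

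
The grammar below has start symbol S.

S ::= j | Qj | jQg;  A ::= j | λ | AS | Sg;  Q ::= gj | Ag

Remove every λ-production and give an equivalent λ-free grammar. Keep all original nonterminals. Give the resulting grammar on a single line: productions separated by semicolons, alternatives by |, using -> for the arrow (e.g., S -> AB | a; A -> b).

Nullable set: {A}.
Drop A -> λ.
A -> AS: A nullable, giving AS | S.
Q -> Ag: A nullable, giving Ag | g.
Unchanged (no nullable symbols): S -> Qj; S -> j; S -> jQg; A -> Sg; A -> j; Q -> gj.

S -> j | Qj | jQg; A -> S | j | AS | Sg; Q -> g | Ag | gj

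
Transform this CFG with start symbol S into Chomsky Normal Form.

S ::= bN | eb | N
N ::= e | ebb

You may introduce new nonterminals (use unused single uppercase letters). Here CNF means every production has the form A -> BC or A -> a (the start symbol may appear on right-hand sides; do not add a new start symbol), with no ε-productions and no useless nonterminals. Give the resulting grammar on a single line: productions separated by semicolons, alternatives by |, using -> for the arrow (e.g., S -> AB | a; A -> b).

No ε-productions.
After unit-elimination: S -> e | bN | eb | ebb; N -> e | ebb.
TERM: introduce B -> b, A -> e and substitute in every rule of length ≥2.
BIN: N -> ABB becomes N -> AC, C -> BB; S -> ABB becomes S -> AD, D -> BB.

S -> e | AB | AD | BN; A -> e; B -> b; C -> BB; D -> BB; N -> e | AC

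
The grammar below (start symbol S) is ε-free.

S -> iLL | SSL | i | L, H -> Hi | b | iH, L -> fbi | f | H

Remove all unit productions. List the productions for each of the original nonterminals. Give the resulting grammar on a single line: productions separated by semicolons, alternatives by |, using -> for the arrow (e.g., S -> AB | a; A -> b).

S -> b | f | i | Hi | iH | SSL | fbi | iLL; H -> b | Hi | iH; L -> b | f | Hi | iH | fbi

Unit productions: L->H, S->L.
Unit pairs (A ⇒* B via units): (L,H), (S,H), (S,L).
S: inherits non-unit rules of {H, L, S} → Hi | SSL | b | f | fbi | i | iH | iLL.
H: inherits non-unit rules of {H} → Hi | b | iH.
L: inherits non-unit rules of {H, L} → Hi | b | f | fbi | iH.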